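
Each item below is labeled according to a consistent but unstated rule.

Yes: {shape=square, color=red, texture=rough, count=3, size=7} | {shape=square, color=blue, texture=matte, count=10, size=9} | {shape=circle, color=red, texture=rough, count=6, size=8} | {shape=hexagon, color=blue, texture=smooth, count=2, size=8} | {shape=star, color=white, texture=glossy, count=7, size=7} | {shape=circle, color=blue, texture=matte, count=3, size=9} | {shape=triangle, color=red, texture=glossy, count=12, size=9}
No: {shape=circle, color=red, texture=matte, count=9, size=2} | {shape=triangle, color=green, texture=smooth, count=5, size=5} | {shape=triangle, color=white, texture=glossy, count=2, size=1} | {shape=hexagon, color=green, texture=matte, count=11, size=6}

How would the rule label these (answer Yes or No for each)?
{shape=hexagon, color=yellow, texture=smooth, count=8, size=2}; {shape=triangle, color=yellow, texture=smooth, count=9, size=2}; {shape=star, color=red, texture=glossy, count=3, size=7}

No, No, Yes

Every 'Yes' example satisfies: size ≥ 7. None of the 'No' examples do.
{shape=hexagon, color=yellow, texture=smooth, count=8, size=2}: size = 2 — does not satisfy this, so No. {shape=triangle, color=yellow, texture=smooth, count=9, size=2}: size = 2 — does not satisfy this, so No. {shape=star, color=red, texture=glossy, count=3, size=7}: size = 7 — qualifies, so Yes.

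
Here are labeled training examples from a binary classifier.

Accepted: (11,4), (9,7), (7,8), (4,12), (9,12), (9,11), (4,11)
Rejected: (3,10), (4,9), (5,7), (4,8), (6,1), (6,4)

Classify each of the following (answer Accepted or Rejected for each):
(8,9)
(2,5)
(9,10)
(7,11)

Accepted, Rejected, Accepted, Accepted

Rule: sum ≥ 15. This holds for each 'Accepted' example and fails for each 'Rejected' one.
(8,9): Accepted (8+9 = 17).
(2,5): Rejected (2+5 = 7).
(9,10): Accepted (9+10 = 19).
(7,11): Accepted (7+11 = 18).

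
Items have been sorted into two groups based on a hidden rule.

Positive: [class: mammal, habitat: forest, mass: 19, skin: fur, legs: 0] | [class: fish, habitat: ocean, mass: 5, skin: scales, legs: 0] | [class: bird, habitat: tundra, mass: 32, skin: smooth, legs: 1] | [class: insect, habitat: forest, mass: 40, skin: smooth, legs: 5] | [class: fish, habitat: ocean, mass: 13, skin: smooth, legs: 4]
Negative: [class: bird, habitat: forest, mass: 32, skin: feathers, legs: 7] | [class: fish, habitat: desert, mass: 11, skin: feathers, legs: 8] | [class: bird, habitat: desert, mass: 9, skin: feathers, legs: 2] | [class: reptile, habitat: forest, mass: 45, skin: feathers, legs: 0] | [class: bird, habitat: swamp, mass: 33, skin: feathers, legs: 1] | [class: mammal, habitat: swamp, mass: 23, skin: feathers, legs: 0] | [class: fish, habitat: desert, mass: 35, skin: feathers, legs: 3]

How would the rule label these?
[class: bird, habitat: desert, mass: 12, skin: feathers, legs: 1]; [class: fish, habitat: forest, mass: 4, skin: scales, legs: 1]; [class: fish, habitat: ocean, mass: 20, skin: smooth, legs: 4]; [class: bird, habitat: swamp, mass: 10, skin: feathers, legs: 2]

A rule that fits every label: skin is not feathers — true of each 'Positive' example, false of each 'Negative' one.

Negative, Positive, Positive, Negative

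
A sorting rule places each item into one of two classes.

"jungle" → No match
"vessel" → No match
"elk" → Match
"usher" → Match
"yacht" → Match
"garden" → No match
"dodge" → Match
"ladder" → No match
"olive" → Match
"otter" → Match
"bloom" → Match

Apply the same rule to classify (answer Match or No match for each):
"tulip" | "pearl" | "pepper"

The rule appears to be: odd length.
"tulip": Match (length 5). "pearl": Match (length 5). "pepper": No match (length 6).

Match, Match, No match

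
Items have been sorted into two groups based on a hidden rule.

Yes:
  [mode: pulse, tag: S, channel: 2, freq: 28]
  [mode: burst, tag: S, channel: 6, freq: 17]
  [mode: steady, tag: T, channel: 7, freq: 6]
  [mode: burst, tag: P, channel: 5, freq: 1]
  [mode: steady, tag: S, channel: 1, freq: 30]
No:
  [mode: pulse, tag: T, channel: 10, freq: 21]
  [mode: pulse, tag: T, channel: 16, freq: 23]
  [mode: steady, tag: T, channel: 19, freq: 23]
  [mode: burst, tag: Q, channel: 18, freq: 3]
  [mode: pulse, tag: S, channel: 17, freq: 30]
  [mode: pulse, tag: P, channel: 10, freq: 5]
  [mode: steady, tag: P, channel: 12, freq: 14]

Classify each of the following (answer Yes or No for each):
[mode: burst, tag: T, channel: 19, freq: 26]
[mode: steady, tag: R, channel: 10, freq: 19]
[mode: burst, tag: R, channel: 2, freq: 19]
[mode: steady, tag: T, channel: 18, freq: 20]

The pattern is that an item is 'Yes' exactly when: channel ≤ 7.
[mode: burst, tag: T, channel: 19, freq: 26]: channel = 19 — lacks this property, so No.
[mode: steady, tag: R, channel: 10, freq: 19]: channel = 10 — lacks this property, so No.
[mode: burst, tag: R, channel: 2, freq: 19]: channel = 2 — matches, so Yes.
[mode: steady, tag: T, channel: 18, freq: 20]: channel = 18 — lacks this property, so No.

No, No, Yes, No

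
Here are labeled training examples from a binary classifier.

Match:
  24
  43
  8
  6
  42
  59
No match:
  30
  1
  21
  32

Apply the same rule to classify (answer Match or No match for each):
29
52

Match, Match

All 'Match' examples share one property — digit sum ≥ 6 — and every 'No match' example lacks it.
29: Match (digit sum 2+9 = 11).
52: Match (digit sum 5+2 = 7).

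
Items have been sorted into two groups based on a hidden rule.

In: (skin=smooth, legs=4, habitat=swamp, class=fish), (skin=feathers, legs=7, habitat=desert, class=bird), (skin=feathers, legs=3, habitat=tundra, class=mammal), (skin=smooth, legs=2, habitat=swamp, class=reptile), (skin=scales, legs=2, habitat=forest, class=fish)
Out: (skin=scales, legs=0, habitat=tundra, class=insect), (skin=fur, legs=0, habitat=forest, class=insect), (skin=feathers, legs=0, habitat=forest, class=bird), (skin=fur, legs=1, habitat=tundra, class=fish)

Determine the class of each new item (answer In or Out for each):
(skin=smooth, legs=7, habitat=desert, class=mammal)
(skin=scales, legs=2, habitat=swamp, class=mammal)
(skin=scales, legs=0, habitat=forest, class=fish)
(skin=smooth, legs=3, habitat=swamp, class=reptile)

In, In, Out, In

All 'In' examples share one property — legs ≥ 2 — and every 'Out' example lacks it.
(skin=smooth, legs=7, habitat=desert, class=mammal) → legs = 7 → In.
(skin=scales, legs=2, habitat=swamp, class=mammal) → legs = 2 → In.
(skin=scales, legs=0, habitat=forest, class=fish) → legs = 0 → Out.
(skin=smooth, legs=3, habitat=swamp, class=reptile) → legs = 3 → In.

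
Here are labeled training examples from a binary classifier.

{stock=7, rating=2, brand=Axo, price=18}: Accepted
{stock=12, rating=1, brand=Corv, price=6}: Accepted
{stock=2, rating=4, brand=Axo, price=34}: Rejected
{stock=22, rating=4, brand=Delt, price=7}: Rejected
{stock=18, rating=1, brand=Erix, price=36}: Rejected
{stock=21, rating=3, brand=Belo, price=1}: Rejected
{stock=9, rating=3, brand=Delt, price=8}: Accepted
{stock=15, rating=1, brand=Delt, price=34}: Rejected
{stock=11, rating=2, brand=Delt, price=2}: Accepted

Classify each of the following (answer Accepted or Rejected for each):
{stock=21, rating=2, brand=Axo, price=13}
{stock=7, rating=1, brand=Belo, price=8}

Rejected, Accepted

Every 'Accepted' example satisfies: stock ≥ 7 AND stock ≤ 12. None of the 'Rejected' examples do.
{stock=21, rating=2, brand=Axo, price=13}: stock = 21 — fails this test, so Rejected.
{stock=7, rating=1, brand=Belo, price=8}: stock = 7 — matches, so Accepted.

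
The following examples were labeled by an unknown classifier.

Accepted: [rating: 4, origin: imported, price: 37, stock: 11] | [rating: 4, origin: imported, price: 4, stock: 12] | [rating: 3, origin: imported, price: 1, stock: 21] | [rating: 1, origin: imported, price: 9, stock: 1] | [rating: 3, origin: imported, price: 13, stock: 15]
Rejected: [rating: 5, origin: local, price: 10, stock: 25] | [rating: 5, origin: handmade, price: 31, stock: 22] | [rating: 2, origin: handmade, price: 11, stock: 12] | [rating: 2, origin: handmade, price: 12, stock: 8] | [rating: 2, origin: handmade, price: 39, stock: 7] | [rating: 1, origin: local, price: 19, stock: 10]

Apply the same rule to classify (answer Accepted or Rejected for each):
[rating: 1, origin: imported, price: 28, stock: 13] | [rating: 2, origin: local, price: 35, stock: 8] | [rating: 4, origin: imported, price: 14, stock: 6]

Accepted, Rejected, Accepted

A rule that fits every label: origin is imported — true of each 'Accepted' example, false of each 'Rejected' one.
Accepted: [rating: 1, origin: imported, price: 28, stock: 13], since origin is imported. Rejected: [rating: 2, origin: local, price: 35, stock: 8], since origin is local. Accepted: [rating: 4, origin: imported, price: 14, stock: 6], since origin is imported.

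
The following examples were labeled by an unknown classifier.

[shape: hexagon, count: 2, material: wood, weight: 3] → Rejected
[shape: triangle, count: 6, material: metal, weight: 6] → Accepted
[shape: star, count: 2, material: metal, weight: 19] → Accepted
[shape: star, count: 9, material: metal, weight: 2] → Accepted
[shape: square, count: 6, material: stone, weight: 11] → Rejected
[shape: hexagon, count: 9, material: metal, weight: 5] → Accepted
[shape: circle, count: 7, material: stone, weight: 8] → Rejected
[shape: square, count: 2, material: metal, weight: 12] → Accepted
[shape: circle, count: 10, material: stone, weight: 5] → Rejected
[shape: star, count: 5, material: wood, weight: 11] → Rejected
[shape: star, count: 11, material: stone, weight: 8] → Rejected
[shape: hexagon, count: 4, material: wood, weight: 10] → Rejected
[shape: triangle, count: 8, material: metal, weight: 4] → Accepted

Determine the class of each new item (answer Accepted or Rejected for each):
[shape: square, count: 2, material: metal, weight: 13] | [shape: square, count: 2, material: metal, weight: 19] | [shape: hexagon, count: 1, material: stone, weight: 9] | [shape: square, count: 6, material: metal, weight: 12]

The distinguishing property — material is metal — holds for all the 'Accepted' cases and none of the 'Rejected' cases.
[shape: square, count: 2, material: metal, weight: 13]: material is metal — has this property, so Accepted.
[shape: square, count: 2, material: metal, weight: 19]: material is metal — has this property, so Accepted.
[shape: hexagon, count: 1, material: stone, weight: 9]: material is stone — fails this test, so Rejected.
[shape: square, count: 6, material: metal, weight: 12]: material is metal — has this property, so Accepted.

Accepted, Accepted, Rejected, Accepted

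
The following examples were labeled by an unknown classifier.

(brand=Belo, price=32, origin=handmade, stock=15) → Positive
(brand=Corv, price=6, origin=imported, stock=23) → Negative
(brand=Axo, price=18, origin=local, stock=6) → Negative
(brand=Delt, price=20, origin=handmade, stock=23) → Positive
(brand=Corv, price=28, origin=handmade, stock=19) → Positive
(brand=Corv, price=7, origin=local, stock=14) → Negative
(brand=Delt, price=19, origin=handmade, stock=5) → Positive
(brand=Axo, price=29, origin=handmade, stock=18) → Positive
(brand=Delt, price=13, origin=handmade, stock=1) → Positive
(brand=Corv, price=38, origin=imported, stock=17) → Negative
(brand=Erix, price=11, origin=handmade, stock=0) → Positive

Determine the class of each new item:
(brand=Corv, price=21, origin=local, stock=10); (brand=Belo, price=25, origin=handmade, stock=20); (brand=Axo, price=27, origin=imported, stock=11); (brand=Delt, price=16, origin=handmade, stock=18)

The classifier is using: origin is handmade.
(brand=Corv, price=21, origin=local, stock=10) → origin is local → Negative. (brand=Belo, price=25, origin=handmade, stock=20) → origin is handmade → Positive. (brand=Axo, price=27, origin=imported, stock=11) → origin is imported → Negative. (brand=Delt, price=16, origin=handmade, stock=18) → origin is handmade → Positive.

Negative, Positive, Negative, Positive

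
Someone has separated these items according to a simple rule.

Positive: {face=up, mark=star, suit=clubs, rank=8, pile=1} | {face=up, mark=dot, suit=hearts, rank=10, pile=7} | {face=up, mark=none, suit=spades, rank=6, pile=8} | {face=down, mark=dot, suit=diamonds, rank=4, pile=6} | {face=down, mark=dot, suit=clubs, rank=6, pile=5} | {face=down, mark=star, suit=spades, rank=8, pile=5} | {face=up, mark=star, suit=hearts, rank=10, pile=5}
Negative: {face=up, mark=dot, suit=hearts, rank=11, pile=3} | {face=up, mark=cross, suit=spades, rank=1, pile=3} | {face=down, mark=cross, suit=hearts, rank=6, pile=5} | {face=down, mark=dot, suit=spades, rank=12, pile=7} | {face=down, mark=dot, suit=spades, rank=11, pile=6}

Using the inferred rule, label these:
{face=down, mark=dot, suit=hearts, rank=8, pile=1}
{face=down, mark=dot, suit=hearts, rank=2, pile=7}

One predicate separates the groups cleanly: mark is not cross AND rank ≤ 10.

Positive, Positive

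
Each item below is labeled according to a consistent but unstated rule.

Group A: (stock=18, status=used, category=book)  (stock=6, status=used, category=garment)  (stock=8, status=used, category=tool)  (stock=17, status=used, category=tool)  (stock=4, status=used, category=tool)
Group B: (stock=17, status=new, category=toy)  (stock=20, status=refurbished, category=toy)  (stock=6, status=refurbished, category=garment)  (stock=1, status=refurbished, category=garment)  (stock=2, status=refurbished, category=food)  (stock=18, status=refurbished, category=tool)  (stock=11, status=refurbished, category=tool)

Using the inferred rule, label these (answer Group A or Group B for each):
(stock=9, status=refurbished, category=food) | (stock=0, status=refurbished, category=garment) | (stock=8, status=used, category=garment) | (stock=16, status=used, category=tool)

Group B, Group B, Group A, Group A

The pattern is that an item is 'Group A' exactly when: status is used.
(stock=9, status=refurbished, category=food): Group B (status is refurbished).
(stock=0, status=refurbished, category=garment): Group B (status is refurbished).
(stock=8, status=used, category=garment): Group A (status is used).
(stock=16, status=used, category=tool): Group A (status is used).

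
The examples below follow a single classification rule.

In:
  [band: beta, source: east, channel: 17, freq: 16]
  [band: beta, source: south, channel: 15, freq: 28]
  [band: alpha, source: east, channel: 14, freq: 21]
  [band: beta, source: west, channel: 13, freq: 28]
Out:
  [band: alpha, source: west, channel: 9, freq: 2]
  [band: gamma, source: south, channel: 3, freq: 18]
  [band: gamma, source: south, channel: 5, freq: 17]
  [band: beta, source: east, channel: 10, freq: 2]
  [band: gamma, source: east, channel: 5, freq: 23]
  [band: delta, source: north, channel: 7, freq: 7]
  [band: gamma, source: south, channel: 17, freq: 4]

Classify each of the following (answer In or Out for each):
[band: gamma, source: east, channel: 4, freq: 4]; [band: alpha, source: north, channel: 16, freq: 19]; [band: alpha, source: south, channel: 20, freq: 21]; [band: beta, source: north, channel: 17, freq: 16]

Out, In, In, In

The classifier is using: freq ≥ 7 AND channel ≥ 9.
[band: gamma, source: east, channel: 4, freq: 4]: freq = 4, channel = 4, doesn't qualify → Out. [band: alpha, source: north, channel: 16, freq: 19]: freq = 19, channel = 16, meets the rule → In. [band: alpha, source: south, channel: 20, freq: 21]: freq = 21, channel = 20, meets the rule → In. [band: beta, source: north, channel: 17, freq: 16]: freq = 16, channel = 17, meets the rule → In.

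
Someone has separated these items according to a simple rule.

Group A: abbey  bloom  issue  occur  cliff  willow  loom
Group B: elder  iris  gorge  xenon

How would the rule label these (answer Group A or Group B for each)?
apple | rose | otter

Group A, Group B, Group A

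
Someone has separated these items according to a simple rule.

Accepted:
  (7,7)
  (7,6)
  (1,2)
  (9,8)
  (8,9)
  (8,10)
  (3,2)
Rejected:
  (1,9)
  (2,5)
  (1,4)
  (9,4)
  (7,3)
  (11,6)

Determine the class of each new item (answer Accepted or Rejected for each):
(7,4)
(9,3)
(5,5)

Rejected, Rejected, Accepted

The distinguishing property — |first − second| ≤ 2 — holds for all the 'Accepted' cases and none of the 'Rejected' cases.
(7,4): |7−4| = 3, doesn't match → Rejected. (9,3): |9−3| = 6, doesn't match → Rejected. (5,5): |5−5| = 0, satisfies this → Accepted.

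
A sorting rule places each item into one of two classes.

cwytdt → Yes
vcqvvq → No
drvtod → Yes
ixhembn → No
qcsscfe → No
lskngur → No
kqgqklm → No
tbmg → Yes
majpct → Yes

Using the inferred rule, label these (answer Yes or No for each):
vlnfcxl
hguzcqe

No, No

The common property of the 'Yes' items is: contains 't'. No 'No' item has it.
vlnfcxl → no 't' → No. hguzcqe → no 't' → No.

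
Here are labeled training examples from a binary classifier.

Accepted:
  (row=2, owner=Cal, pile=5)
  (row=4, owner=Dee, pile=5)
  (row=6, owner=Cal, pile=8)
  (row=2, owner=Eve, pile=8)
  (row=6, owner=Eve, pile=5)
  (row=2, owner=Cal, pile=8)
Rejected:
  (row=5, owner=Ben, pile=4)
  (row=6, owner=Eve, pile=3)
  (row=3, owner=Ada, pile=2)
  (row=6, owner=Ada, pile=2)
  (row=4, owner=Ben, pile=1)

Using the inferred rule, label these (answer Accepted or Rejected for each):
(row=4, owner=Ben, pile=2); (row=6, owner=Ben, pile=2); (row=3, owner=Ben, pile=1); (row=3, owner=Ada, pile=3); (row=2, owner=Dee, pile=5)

'Accepted' ⟺ pile ≥ 5.

Rejected, Rejected, Rejected, Rejected, Accepted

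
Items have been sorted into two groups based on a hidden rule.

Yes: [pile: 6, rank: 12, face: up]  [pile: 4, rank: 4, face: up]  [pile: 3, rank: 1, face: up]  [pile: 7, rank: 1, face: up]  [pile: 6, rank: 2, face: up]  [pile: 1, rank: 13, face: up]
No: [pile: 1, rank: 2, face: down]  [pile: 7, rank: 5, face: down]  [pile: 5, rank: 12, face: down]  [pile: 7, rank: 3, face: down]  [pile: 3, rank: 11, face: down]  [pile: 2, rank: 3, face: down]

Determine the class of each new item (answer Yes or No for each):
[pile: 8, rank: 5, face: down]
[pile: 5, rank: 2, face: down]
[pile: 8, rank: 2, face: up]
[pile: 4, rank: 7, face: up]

No, No, Yes, Yes

Comparing the two groups points to one rule — face is up.
No: [pile: 8, rank: 5, face: down], since face is down.
No: [pile: 5, rank: 2, face: down], since face is down.
Yes: [pile: 8, rank: 2, face: up], since face is up.
Yes: [pile: 4, rank: 7, face: up], since face is up.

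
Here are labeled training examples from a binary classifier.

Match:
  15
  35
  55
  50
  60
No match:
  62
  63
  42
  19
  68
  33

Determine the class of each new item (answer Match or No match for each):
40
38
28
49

The distinguishing property — multiple of 5 — holds for all the 'Match' cases and none of the 'No match' cases.

Match, No match, No match, No match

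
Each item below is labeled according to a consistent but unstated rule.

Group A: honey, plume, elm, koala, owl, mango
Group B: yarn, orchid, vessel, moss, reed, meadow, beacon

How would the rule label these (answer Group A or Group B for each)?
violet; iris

Looking at the examples, the only property every 'Group A' case has and every 'Group B' case lacks is: odd length.
violet: length 6 — does not satisfy this, so Group B. iris: length 4 — does not satisfy this, so Group B.

Group B, Group B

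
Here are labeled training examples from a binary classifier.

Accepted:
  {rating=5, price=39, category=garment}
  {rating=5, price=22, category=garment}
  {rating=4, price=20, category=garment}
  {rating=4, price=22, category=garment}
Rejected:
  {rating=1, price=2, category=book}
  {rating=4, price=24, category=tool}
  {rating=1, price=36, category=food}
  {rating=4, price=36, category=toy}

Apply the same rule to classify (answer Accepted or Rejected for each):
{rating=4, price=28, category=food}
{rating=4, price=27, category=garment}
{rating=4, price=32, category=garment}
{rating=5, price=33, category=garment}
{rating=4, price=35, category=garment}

Rejected, Accepted, Accepted, Accepted, Accepted

The rule appears to be: category is garment.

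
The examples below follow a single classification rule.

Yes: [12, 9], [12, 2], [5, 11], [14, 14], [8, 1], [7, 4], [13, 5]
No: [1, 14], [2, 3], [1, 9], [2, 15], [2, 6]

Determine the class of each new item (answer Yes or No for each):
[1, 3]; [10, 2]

No, Yes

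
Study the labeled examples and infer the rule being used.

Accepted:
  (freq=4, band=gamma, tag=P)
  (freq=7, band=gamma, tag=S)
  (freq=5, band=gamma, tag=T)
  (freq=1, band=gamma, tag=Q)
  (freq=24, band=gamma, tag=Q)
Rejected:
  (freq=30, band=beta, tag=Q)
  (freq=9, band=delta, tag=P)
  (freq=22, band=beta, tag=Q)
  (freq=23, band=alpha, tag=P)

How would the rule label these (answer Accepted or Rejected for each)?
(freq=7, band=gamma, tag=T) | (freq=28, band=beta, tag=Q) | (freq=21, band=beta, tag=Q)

Accepted, Rejected, Rejected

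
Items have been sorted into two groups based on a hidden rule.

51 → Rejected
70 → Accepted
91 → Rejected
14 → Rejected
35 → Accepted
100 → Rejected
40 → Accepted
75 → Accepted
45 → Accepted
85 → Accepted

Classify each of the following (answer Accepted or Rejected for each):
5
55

All 'Accepted' examples share one property — multiple of 5 AND at most 85 — and every 'Rejected' example lacks it.
Accepted: 5, since 5 = 5·1, 5 ≤ 85.
Accepted: 55, since 55 = 5·11, 55 ≤ 85.

Accepted, Accepted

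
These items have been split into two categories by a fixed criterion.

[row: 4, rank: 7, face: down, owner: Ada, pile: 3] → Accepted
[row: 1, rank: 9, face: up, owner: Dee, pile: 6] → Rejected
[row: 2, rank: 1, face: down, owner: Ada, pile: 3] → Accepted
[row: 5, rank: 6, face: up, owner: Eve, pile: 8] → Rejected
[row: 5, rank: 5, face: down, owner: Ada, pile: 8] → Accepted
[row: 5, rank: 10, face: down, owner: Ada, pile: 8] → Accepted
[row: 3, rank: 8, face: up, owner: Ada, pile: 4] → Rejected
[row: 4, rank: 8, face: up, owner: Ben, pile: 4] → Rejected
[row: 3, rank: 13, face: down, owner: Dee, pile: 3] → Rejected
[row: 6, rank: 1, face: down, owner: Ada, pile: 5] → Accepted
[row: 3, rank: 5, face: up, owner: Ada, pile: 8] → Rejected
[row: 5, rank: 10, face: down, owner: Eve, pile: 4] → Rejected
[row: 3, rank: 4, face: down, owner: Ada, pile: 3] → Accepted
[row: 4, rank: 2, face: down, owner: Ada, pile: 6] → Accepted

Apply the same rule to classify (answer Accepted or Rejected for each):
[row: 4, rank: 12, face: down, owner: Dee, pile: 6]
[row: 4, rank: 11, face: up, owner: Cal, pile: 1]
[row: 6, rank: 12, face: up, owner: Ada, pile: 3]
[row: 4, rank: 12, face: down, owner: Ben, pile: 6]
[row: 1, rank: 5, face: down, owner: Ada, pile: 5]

Rejected, Rejected, Rejected, Rejected, Accepted

All 'Accepted' examples share one property — face is down AND owner is Ada — and every 'Rejected' example lacks it.
[row: 4, rank: 12, face: down, owner: Dee, pile: 6]: Rejected (face is down, owner is Dee). [row: 4, rank: 11, face: up, owner: Cal, pile: 1]: Rejected (face is up, owner is Cal). [row: 6, rank: 12, face: up, owner: Ada, pile: 3]: Rejected (face is up, owner is Ada). [row: 4, rank: 12, face: down, owner: Ben, pile: 6]: Rejected (face is down, owner is Ben). [row: 1, rank: 5, face: down, owner: Ada, pile: 5]: Accepted (face is down, owner is Ada).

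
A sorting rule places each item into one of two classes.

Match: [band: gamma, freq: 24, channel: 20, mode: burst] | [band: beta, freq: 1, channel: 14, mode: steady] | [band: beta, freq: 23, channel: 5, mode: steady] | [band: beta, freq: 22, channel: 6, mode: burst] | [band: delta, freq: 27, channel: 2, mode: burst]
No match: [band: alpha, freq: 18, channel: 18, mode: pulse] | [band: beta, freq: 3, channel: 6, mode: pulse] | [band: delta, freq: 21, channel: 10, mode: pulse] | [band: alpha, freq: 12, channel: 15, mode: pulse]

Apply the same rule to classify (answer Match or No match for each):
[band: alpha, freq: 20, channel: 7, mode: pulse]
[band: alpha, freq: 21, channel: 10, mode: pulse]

No match, No match

Every 'Match' example satisfies: mode is not pulse. None of the 'No match' examples do.
No match: [band: alpha, freq: 20, channel: 7, mode: pulse], since mode is pulse.
No match: [band: alpha, freq: 21, channel: 10, mode: pulse], since mode is pulse.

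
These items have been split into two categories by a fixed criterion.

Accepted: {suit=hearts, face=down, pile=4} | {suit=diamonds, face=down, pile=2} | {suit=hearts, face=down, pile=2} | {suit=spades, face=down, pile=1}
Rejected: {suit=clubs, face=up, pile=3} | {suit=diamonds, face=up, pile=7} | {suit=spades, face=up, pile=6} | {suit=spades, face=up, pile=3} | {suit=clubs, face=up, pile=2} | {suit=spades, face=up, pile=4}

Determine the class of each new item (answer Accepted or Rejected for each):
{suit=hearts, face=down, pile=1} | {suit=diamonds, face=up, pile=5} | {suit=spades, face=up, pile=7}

Accepted, Rejected, Rejected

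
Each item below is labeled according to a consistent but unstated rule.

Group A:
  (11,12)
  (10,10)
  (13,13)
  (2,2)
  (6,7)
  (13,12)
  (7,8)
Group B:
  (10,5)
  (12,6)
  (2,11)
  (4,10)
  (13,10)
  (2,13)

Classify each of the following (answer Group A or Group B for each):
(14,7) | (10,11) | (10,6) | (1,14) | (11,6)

Group B, Group A, Group B, Group B, Group B

Rule: |first − second| ≤ 1. This holds for each 'Group A' example and fails for each 'Group B' one.
(14,7) → |14−7| = 7 → Group B. (10,11) → |10−11| = 1 → Group A. (10,6) → |10−6| = 4 → Group B. (1,14) → |1−14| = 13 → Group B. (11,6) → |11−6| = 5 → Group B.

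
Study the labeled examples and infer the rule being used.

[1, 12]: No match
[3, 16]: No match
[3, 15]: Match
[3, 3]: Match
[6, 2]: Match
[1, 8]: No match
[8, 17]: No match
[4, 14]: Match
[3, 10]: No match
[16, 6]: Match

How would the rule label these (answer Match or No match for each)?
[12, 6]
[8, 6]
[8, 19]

Match, Match, No match

Every 'Match' example satisfies: sum is even. None of the 'No match' examples do.
[12, 6]: 12+6 = 18, satisfies this → Match.
[8, 6]: 8+6 = 14, satisfies this → Match.
[8, 19]: 8+19 = 27, doesn't qualify → No match.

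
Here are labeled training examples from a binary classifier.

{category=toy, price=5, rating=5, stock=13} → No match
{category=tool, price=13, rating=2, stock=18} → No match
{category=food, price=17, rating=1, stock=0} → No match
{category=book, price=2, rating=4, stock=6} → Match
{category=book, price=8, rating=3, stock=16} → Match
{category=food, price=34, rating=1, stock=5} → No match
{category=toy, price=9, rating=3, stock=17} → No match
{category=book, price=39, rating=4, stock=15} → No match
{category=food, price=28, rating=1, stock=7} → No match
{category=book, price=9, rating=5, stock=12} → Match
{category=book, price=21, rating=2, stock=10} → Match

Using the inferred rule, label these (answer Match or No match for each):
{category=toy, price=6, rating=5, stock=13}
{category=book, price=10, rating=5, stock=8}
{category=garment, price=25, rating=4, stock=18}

The common property of the 'Match' items is: category is book AND price ≤ 21. No 'No match' item has it.

No match, Match, No match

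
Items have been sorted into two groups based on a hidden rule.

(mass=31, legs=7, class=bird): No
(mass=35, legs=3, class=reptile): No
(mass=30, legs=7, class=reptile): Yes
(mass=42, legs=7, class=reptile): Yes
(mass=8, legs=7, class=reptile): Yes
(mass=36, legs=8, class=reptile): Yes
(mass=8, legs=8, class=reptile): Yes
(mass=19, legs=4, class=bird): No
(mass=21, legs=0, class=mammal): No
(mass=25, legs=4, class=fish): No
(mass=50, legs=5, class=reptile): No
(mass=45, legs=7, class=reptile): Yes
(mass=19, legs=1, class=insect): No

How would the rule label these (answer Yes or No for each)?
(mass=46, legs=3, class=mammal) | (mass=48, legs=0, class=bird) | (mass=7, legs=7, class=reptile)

No, No, Yes

A rule that fits every label: class is reptile AND legs ≥ 7 — true of each 'Yes' example, false of each 'No' one.
(mass=46, legs=3, class=mammal): class is mammal, legs = 3, doesn't match → No.
(mass=48, legs=0, class=bird): class is bird, legs = 0, doesn't match → No.
(mass=7, legs=7, class=reptile): class is reptile, legs = 7, qualifies → Yes.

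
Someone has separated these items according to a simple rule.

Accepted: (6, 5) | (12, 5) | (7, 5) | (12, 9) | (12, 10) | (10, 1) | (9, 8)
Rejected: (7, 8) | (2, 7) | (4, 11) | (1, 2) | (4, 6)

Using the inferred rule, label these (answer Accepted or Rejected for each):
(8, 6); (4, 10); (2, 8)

Accepted, Rejected, Rejected

'Accepted' ⟺ first > second.
(8, 6): 8 > 6, checks out → Accepted. (4, 10): 4 < 10, doesn't match → Rejected. (2, 8): 2 < 8, doesn't match → Rejected.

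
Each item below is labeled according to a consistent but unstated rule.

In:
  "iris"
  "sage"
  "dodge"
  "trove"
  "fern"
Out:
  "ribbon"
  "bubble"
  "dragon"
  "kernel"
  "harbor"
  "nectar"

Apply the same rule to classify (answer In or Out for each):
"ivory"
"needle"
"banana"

In, Out, Out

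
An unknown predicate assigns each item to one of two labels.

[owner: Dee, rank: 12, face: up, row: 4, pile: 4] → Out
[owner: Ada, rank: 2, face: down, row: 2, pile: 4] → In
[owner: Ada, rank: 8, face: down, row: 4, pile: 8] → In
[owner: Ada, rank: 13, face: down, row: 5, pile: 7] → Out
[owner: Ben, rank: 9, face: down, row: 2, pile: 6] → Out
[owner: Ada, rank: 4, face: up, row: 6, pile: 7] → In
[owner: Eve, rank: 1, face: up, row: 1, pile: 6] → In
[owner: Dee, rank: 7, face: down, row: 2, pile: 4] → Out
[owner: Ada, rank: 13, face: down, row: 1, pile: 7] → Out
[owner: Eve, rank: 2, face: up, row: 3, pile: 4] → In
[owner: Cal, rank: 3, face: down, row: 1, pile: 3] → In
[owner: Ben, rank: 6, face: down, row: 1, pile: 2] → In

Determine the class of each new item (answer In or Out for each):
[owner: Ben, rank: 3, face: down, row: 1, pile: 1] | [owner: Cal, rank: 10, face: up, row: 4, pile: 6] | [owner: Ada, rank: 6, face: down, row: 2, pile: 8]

In, Out, In

The distinguishing property — pile = 8 OR rank ≤ 6 — holds for all the 'In' cases and none of the 'Out' cases.
[owner: Ben, rank: 3, face: down, row: 1, pile: 1]: pile = 1, rank = 3, qualifies → In. [owner: Cal, rank: 10, face: up, row: 4, pile: 6]: pile = 6, rank = 10, does not satisfy this → Out. [owner: Ada, rank: 6, face: down, row: 2, pile: 8]: pile = 8, rank = 6, qualifies → In.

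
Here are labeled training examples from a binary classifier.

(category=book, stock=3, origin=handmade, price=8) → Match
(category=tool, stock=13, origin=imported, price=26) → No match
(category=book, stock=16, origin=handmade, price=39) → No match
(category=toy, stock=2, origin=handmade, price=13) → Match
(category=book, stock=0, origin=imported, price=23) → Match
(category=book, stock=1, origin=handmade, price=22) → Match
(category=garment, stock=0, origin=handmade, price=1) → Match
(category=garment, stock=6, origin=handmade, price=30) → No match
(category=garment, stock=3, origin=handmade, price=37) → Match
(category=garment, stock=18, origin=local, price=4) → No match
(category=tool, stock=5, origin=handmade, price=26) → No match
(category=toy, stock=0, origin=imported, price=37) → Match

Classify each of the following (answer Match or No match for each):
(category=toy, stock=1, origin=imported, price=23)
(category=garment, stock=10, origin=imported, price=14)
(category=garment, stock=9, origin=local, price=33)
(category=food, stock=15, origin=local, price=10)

Match, No match, No match, No match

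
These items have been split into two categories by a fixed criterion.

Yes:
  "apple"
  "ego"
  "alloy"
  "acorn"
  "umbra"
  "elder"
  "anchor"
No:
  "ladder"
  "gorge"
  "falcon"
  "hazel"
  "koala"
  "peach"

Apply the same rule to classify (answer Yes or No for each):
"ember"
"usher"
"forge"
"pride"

The distinguishing property — starts with a vowel — holds for all the 'Yes' cases and none of the 'No' cases.

Yes, Yes, No, No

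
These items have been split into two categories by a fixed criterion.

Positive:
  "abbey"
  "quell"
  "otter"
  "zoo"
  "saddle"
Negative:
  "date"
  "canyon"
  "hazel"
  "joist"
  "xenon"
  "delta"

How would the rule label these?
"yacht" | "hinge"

The simplest hypothesis consistent with all the labels is: has a double letter.
"yacht": no doubled letter — does not pass, so Negative. "hinge": no doubled letter — does not pass, so Negative.

Negative, Negative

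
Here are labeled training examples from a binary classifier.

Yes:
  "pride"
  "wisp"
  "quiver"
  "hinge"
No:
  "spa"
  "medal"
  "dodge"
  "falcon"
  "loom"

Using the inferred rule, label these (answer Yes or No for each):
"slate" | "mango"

Comparing the two groups points to one rule — contains 'i'.

No, No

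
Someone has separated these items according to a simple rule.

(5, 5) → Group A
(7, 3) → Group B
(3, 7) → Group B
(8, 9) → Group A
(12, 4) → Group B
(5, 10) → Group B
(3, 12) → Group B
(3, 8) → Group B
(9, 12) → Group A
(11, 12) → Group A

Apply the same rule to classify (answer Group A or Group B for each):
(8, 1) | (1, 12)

The distinguishing property — |first − second| ≤ 3 — holds for all the 'Group A' cases and none of the 'Group B' cases.
(8, 1) — |8−1| = 7, hence Group B.
(1, 12) — |1−12| = 11, hence Group B.

Group B, Group B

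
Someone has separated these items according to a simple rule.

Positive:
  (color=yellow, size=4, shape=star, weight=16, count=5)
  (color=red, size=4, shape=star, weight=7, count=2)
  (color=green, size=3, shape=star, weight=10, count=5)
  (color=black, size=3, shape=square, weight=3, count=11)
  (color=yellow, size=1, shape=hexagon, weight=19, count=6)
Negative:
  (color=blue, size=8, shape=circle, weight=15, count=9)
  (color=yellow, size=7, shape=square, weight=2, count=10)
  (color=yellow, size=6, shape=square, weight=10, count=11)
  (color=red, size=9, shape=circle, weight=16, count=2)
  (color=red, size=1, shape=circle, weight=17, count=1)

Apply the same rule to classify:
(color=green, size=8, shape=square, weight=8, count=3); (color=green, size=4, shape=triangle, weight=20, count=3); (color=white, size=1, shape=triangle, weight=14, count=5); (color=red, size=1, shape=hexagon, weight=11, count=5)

Negative, Positive, Positive, Positive

The pattern is that an item is 'Positive' exactly when: count ≥ 2 AND size ≤ 4.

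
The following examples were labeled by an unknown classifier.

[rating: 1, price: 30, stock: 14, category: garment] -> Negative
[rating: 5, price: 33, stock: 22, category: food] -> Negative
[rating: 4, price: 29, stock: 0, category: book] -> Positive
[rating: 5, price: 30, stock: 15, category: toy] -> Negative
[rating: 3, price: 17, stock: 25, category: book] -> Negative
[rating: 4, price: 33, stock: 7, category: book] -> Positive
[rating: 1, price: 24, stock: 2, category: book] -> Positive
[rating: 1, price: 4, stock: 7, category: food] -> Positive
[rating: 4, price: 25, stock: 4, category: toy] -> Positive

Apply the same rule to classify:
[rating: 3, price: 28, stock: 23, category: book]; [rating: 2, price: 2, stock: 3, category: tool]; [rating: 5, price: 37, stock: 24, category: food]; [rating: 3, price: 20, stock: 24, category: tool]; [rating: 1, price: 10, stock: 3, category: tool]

Negative, Positive, Negative, Negative, Positive

A rule that fits every label: stock ≤ 7 — true of each 'Positive' example, false of each 'Negative' one.
[rating: 3, price: 28, stock: 23, category: book]: Negative (stock = 23).
[rating: 2, price: 2, stock: 3, category: tool]: Positive (stock = 3).
[rating: 5, price: 37, stock: 24, category: food]: Negative (stock = 24).
[rating: 3, price: 20, stock: 24, category: tool]: Negative (stock = 24).
[rating: 1, price: 10, stock: 3, category: tool]: Positive (stock = 3).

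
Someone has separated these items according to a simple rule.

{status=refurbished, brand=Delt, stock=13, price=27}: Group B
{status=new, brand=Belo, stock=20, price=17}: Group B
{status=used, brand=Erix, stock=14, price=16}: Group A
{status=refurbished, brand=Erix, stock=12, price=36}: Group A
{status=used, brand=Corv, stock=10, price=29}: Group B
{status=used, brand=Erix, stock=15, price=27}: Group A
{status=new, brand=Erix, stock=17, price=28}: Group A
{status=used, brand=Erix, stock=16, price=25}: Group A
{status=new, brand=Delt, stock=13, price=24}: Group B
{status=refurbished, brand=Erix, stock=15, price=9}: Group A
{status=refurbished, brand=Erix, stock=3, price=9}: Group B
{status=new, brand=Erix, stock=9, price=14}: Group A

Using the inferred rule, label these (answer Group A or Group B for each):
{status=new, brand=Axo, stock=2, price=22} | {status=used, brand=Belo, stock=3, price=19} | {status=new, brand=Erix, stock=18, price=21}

A rule that fits every label: brand is Erix AND stock ≥ 9 — true of each 'Group A' example, false of each 'Group B' one.
{status=new, brand=Axo, stock=2, price=22}: brand is Axo, stock = 2 — does not pass, so Group B.
{status=used, brand=Belo, stock=3, price=19}: brand is Belo, stock = 3 — does not pass, so Group B.
{status=new, brand=Erix, stock=18, price=21}: brand is Erix, stock = 18 — satisfies this, so Group A.

Group B, Group B, Group A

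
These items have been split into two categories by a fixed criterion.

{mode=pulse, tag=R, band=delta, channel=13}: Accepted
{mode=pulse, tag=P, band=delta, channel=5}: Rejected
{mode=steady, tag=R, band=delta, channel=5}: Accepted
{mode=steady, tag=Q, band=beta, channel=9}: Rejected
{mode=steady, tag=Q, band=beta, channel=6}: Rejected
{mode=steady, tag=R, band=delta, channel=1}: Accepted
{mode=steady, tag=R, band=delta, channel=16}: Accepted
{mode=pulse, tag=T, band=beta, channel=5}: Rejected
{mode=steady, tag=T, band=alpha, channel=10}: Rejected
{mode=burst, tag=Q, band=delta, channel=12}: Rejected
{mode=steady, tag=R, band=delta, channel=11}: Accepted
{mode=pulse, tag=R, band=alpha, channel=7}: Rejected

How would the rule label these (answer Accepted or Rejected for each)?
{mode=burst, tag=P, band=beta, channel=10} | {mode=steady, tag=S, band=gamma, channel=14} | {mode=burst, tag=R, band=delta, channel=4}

All 'Accepted' examples share one property — band is delta AND tag is R — and every 'Rejected' example lacks it.
{mode=burst, tag=P, band=beta, channel=10}: band is beta, tag is P — doesn't match, so Rejected.
{mode=steady, tag=S, band=gamma, channel=14}: band is gamma, tag is S — doesn't match, so Rejected.
{mode=burst, tag=R, band=delta, channel=4}: band is delta, tag is R — passes, so Accepted.

Rejected, Rejected, Accepted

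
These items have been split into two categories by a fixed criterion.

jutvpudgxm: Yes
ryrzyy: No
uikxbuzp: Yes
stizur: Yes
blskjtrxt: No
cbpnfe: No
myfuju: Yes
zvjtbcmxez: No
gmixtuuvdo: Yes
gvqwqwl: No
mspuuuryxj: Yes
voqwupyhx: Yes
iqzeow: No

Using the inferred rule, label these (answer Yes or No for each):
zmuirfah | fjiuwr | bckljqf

The pattern is that an item is 'Yes' exactly when: contains 'u'.

Yes, Yes, No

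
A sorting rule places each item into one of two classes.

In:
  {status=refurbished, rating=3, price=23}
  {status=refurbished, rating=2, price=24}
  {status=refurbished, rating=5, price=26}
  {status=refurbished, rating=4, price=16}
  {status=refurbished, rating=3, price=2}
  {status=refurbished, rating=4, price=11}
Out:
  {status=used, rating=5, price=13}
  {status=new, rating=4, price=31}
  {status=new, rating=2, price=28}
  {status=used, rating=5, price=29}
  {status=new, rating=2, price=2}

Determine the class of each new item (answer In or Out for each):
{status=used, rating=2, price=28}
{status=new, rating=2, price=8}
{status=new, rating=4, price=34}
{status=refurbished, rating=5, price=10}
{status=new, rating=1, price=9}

The pattern is that an item is 'In' exactly when: status is refurbished.

Out, Out, Out, In, Out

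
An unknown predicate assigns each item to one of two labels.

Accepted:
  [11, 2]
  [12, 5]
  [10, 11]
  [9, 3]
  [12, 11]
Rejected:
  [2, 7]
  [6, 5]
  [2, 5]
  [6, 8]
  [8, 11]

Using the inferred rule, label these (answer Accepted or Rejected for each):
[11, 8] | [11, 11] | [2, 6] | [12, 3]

Accepted, Accepted, Rejected, Accepted

Every 'Accepted' example satisfies: first ≥ 9. None of the 'Rejected' examples do.
[11, 8]: first 11 — fits, so Accepted.
[11, 11]: first 11 — fits, so Accepted.
[2, 6]: first 2 — does not satisfy this, so Rejected.
[12, 3]: first 12 — fits, so Accepted.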